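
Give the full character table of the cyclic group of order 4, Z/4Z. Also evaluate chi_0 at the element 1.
Character table of Z/4Z (irreps indexed chi_0,...,chi_3 with chi_k(m) = zeta_4^(k*m), zeta_4 = exp(2*pi*i/4)):
  irrep \ class  {0} (size 1)  {1} (size 1)  {2} (size 1)  {3} (size 1)
  chi_0          1             1             1             1           
  chi_1          1             I             -1            -I          
  chi_2          1             -1            1             -1          
  chi_3          1             -I            -1            I           

Spot check: chi_0(1) = zeta_4^(0*1) = zeta_4^0 = 1.

Solution. Z/4Z is abelian, so all 4 irreducible complex representations are 1-dimensional. They are given by chi_k(m) = zeta_4^(k*m) for k = 0,...,3. Row orthogonality: sum_m chi_k(m) conj(chi_l(m)) = 4 * [k = l].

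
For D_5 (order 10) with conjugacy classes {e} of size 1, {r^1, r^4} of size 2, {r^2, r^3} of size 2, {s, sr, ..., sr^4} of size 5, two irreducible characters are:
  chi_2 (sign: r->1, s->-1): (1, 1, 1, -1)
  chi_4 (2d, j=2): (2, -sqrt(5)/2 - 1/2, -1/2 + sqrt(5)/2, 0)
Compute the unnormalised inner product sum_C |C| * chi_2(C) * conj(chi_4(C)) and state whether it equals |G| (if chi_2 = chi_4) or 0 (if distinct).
Sum = 0; so <chi_2, chi_4> = 0 (distinct irreducibles are orthogonal).

Compute term by term over conjugacy classes (|C| * chi_2(C) * conj(chi_4(C))):
  1*(1)*conj(2) + 2*(1)*conj(-sqrt(5)/2 - 1/2) + 2*(1)*conj(-1/2 + sqrt(5)/2) + 5*(-1)*conj(0)
  = (2) + (-sqrt(5) - 1) + (-1 + sqrt(5)) + (0)
  = 0.
Dividing by |G| = 10 gives 0/10 = 0, matching the row-orthogonality relation <chi_2, chi_4> = [chi_2 = chi_4].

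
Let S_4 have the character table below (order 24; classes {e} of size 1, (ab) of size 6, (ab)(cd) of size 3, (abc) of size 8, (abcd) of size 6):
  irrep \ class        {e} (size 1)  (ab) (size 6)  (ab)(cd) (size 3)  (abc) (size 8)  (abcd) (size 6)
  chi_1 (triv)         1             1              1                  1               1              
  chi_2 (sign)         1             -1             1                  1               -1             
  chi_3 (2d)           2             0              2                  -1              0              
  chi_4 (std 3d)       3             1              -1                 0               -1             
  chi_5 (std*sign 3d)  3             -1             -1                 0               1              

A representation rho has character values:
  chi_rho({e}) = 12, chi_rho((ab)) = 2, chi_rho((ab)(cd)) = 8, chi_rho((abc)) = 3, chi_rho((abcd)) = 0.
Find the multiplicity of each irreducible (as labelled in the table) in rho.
Multiplicities: chi_1: 3, chi_2: 2, chi_3: 2, chi_4: 1, chi_5: 0.

Details: Use <chi_rho, chi> = (1/|G|) sum_C |C| * chi_rho(C) * conj(chi(C)) with |G| = 24 for each irreducible chi in the table:
  <chi_rho, chi_1> = (1/24)[1*(12)*conj(1) + 6*(2)*conj(1) + 3*(8)*conj(1) + 8*(3)*conj(1) + 6*(0)*conj(1)]
      = (1/24)[(12) + (12) + (24) + (24) + (0)] = 72/24 = 3
  <chi_rho, chi_2> = (1/24)[1*(12)*conj(1) + 6*(2)*conj(-1) + 3*(8)*conj(1) + 8*(3)*conj(1) + 6*(0)*conj(-1)]
      = (1/24)[(12) + (-12) + (24) + (24) + (0)] = 48/24 = 2
  <chi_rho, chi_3> = (1/24)[1*(12)*conj(2) + 6*(2)*conj(0) + 3*(8)*conj(2) + 8*(3)*conj(-1) + 6*(0)*conj(0)]
      = (1/24)[(24) + (0) + (48) + (-24) + (0)] = 48/24 = 2
  <chi_rho, chi_4> = (1/24)[1*(12)*conj(3) + 6*(2)*conj(1) + 3*(8)*conj(-1) + 8*(3)*conj(0) + 6*(0)*conj(-1)]
      = (1/24)[(36) + (12) + (-24) + (0) + (0)] = 24/24 = 1
  <chi_rho, chi_5> = (1/24)[1*(12)*conj(3) + 6*(2)*conj(-1) + 3*(8)*conj(-1) + 8*(3)*conj(0) + 6*(0)*conj(1)]
      = (1/24)[(36) + (-12) + (-24) + (0) + (0)] = 0/24 = 0
Dimension check: dim(rho) = sum (mult * dim) = 3*1 + 2*1 + 2*2 + 1*3 + 0*3 = 12 = chi_rho(e) = 12.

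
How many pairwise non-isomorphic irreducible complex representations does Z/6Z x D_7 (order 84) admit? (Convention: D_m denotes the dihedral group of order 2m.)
30

The number of irreducible complex representations of a finite group equals its number of conjugacy classes. For a direct product, #classes(G x H) = #classes(G) * #classes(H). Z/6Z has 6 classes (abelian), D_7 has 5 classes, so 6 * 5 = 30, so Z/6Z x D_7 (order 84) has exactly 30 irreducible complex representations.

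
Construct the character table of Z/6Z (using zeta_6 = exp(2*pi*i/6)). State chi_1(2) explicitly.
Character table of Z/6Z (irreps indexed chi_0,...,chi_5 with chi_k(m) = zeta_6^(k*m), zeta_6 = exp(2*pi*i/6)):
  irrep \ class  {0} (size 1)  {1} (size 1)    {2} (size 1)    {3} (size 1)  {4} (size 1)    {5} (size 1)  
  chi_0          1             1               1               1             1               1             
  chi_1          1             exp(I*pi/3)     exp(2*I*pi/3)   -1            exp(-2*I*pi/3)  exp(-I*pi/3)  
  chi_2          1             exp(2*I*pi/3)   exp(-2*I*pi/3)  1             exp(2*I*pi/3)   exp(-2*I*pi/3)
  chi_3          1             -1              1               -1            1               -1            
  chi_4          1             exp(-2*I*pi/3)  exp(2*I*pi/3)   1             exp(-2*I*pi/3)  exp(2*I*pi/3) 
  chi_5          1             exp(-I*pi/3)    exp(-2*I*pi/3)  -1            exp(2*I*pi/3)   exp(I*pi/3)   

Spot check: chi_1(2) = zeta_6^(1*2) = zeta_6^2 = exp(2*I*pi/3).

Z/6Z is abelian, so all 6 irreducible complex representations are 1-dimensional. They are given by chi_k(m) = zeta_6^(k*m) for k = 0,...,5. Row orthogonality: sum_m chi_k(m) conj(chi_l(m)) = 6 * [k = l].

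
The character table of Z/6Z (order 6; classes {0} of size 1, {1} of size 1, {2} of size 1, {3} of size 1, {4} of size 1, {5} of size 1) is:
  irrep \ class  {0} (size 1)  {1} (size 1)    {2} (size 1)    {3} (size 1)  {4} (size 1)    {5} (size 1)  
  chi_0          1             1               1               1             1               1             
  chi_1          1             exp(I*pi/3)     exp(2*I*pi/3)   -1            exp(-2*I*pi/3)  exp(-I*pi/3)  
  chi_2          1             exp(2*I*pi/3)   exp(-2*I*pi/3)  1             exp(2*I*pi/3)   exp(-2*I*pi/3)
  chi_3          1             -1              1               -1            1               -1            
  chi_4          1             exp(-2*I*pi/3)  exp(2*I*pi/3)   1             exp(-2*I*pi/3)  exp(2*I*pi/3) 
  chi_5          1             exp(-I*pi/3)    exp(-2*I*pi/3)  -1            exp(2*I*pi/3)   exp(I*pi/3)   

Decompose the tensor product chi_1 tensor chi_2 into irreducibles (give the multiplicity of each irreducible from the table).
chi_1 tensor chi_2 = chi_3 (all other irreducibles have multiplicity 0).

Solution. The character of a tensor product is the pointwise product (chi_1 * chi_2)(C) = chi_1(C) * chi_2(C):
  {0}: (1)*(1), {1}: (exp(I*pi/3))*(exp(2*I*pi/3)), {2}: (exp(2*I*pi/3))*(exp(-2*I*pi/3)), {3}: (-1)*(1), {4}: (exp(-2*I*pi/3))*(exp(2*I*pi/3)), {5}: (exp(-I*pi/3))*(exp(-2*I*pi/3))
so (chi_1 * chi_2) takes values
  {0} -> 1, {1} -> -1, {2} -> 1, {3} -> -1, {4} -> 1, {5} -> -1.
Now take the inner product of this character with each irreducible chi from the table, <chi_1*chi_2, chi> = (1/6) sum_C |C| (chi_1*chi_2)(C) conj(chi(C)):
  <chi_1*chi_2, chi_0> = (1/6)[1*(1)*conj(1) + 1*(-1)*conj(1) + 1*(1)*conj(1) + 1*(-1)*conj(1) + 1*(1)*conj(1) + 1*(-1)*conj(1)]
      = (1/6)[(1) + (-1) + (1) + (-1) + (1) + (-1)] = 0/6 = 0
  <chi_1*chi_2, chi_1> = (1/6)[1*(1)*conj(1) + 1*(-1)*conj(exp(I*pi/3)) + 1*(1)*conj(exp(2*I*pi/3)) + 1*(-1)*conj(-1) + 1*(1)*conj(exp(-2*I*pi/3)) + 1*(-1)*conj(exp(-I*pi/3))]
      = (1/6)[(1) + (-exp(-I*pi/3)) + (exp(-2*I*pi/3)) + (1) + (exp(2*I*pi/3)) + (-exp(I*pi/3))] = 0/6 = 0
  <chi_1*chi_2, chi_2> = (1/6)[1*(1)*conj(1) + 1*(-1)*conj(exp(2*I*pi/3)) + 1*(1)*conj(exp(-2*I*pi/3)) + 1*(-1)*conj(1) + 1*(1)*conj(exp(2*I*pi/3)) + 1*(-1)*conj(exp(-2*I*pi/3))]
      = (1/6)[(1) + (-exp(-2*I*pi/3)) + (exp(2*I*pi/3)) + (-1) + (exp(-2*I*pi/3)) + (-exp(2*I*pi/3))] = 0/6 = 0
  <chi_1*chi_2, chi_3> = (1/6)[1*(1)*conj(1) + 1*(-1)*conj(-1) + 1*(1)*conj(1) + 1*(-1)*conj(-1) + 1*(1)*conj(1) + 1*(-1)*conj(-1)]
      = (1/6)[(1) + (1) + (1) + (1) + (1) + (1)] = 6/6 = 1
  <chi_1*chi_2, chi_4> = (1/6)[1*(1)*conj(1) + 1*(-1)*conj(exp(-2*I*pi/3)) + 1*(1)*conj(exp(2*I*pi/3)) + 1*(-1)*conj(1) + 1*(1)*conj(exp(-2*I*pi/3)) + 1*(-1)*conj(exp(2*I*pi/3))]
      = (1/6)[(1) + (-exp(2*I*pi/3)) + (exp(-2*I*pi/3)) + (-1) + (exp(2*I*pi/3)) + (-exp(-2*I*pi/3))] = 0/6 = 0
  <chi_1*chi_2, chi_5> = (1/6)[1*(1)*conj(1) + 1*(-1)*conj(exp(-I*pi/3)) + 1*(1)*conj(exp(-2*I*pi/3)) + 1*(-1)*conj(-1) + 1*(1)*conj(exp(2*I*pi/3)) + 1*(-1)*conj(exp(I*pi/3))]
      = (1/6)[(1) + (-exp(I*pi/3)) + (exp(2*I*pi/3)) + (1) + (exp(-2*I*pi/3)) + (-exp(-I*pi/3))] = 0/6 = 0
(Exp terms are combined using exp(i*s)*conj(exp(i*t)) = exp(i*(s-t)), and sums of them are collapsed using the identity that for every m > 1 the m distinct m-th roots of unity sum to 0, e.g. 1 + exp(2*I*pi/3) + exp(-2*I*pi/3) = 0.)
Hence the multiplicities are chi_3: 1. Dimension check: dim(chi_1)*dim(chi_2) = 1*1 = 1 and sum (mult * dim) = 1*1 = 1.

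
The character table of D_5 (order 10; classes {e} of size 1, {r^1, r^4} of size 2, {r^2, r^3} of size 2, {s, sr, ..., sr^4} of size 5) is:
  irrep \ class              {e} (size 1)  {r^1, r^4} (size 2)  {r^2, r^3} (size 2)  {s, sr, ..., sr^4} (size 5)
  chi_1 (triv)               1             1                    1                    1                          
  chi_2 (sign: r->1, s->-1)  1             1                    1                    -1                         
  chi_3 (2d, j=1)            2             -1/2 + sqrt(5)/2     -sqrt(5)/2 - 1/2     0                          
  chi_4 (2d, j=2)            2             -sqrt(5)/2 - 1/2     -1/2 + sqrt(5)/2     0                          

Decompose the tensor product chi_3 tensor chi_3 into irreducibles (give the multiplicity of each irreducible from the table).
chi_3 tensor chi_3 = chi_1 + chi_2 + chi_4 (all other irreducibles have multiplicity 0).

Solution. The character of a tensor product is the pointwise product (chi_3 * chi_3)(C) = chi_3(C) * chi_3(C):
  {e}: (2)*(2), {r^1, r^4}: (-1/2 + sqrt(5)/2)*(-1/2 + sqrt(5)/2), {r^2, r^3}: (-sqrt(5)/2 - 1/2)*(-sqrt(5)/2 - 1/2), {s, sr, ..., sr^4}: (0)*(0)
so (chi_3 * chi_3) takes values
  {e} -> 4, {r^1, r^4} -> 3/2 - sqrt(5)/2, {r^2, r^3} -> sqrt(5)/2 + 3/2, {s, sr, ..., sr^4} -> 0.
Now take the inner product of this character with each irreducible chi from the table, <chi_3*chi_3, chi> = (1/10) sum_C |C| (chi_3*chi_3)(C) conj(chi(C)):
  <chi_3*chi_3, chi_1> = (1/10)[1*(4)*conj(1) + 2*(3/2 - sqrt(5)/2)*conj(1) + 2*(sqrt(5)/2 + 3/2)*conj(1) + 5*(0)*conj(1)]
      = (1/10)[(4) + (3 - sqrt(5)) + (sqrt(5) + 3) + (0)] = 10/10 = 1
  <chi_3*chi_3, chi_2> = (1/10)[1*(4)*conj(1) + 2*(3/2 - sqrt(5)/2)*conj(1) + 2*(sqrt(5)/2 + 3/2)*conj(1) + 5*(0)*conj(-1)]
      = (1/10)[(4) + (3 - sqrt(5)) + (sqrt(5) + 3) + (0)] = 10/10 = 1
  <chi_3*chi_3, chi_3> = (1/10)[1*(4)*conj(2) + 2*(3/2 - sqrt(5)/2)*conj(-1/2 + sqrt(5)/2) + 2*(sqrt(5)/2 + 3/2)*conj(-sqrt(5)/2 - 1/2) + 5*(0)*conj(0)]
      = (1/10)[(8) + (-4 + 2*sqrt(5)) + (-2*sqrt(5) - 4) + (0)] = 0/10 = 0
  <chi_3*chi_3, chi_4> = (1/10)[1*(4)*conj(2) + 2*(3/2 - sqrt(5)/2)*conj(-sqrt(5)/2 - 1/2) + 2*(sqrt(5)/2 + 3/2)*conj(-1/2 + sqrt(5)/2) + 5*(0)*conj(0)]
      = (1/10)[(8) + (1 - sqrt(5)) + (1 + sqrt(5)) + (0)] = 10/10 = 1
Hence the multiplicities are chi_1: 1, chi_2: 1, chi_4: 1. Dimension check: dim(chi_3)*dim(chi_3) = 2*2 = 4 and sum (mult * dim) = 1*1 + 1*1 + 1*2 = 4.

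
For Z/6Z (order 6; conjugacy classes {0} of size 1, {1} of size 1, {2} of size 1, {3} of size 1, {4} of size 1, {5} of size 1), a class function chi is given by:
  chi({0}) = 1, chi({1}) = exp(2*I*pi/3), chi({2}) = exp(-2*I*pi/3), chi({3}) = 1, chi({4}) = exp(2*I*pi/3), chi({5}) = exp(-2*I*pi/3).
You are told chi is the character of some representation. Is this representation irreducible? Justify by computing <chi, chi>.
Irreducible: <chi, chi> = 1.

Proof sketch: <chi, chi> = (1/|G|) sum_C |C| * |chi(C)|^2 = (1/6)[1*|1|^2 + 1*|exp(2*I*pi/3)|^2 + 1*|exp(-2*I*pi/3)|^2 + 1*|1|^2 + 1*|exp(2*I*pi/3)|^2 + 1*|exp(-2*I*pi/3)|^2]
  = (1/6)[(1) + (1) + (1) + (1) + (1) + (1)] = 6/6 = 1.
(Exp terms are combined using exp(i*s)*conj(exp(i*t)) = exp(i*(s-t)), and sums of them are collapsed using the identity that for every m > 1 the m distinct m-th roots of unity sum to 0, e.g. 1 + exp(2*I*pi/3) + exp(-2*I*pi/3) = 0.)
A character is irreducible iff <chi, chi> = 1, so this representation is irreducible.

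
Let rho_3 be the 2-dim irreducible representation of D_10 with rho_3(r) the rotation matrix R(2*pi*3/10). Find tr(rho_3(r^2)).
chi_{rho_3}(r^2) = 2*cos(2*pi*3*2/10) = -sqrt(5)/2 - 1/2

Explanation: rho_3(r^2) is rotation by angle 2*pi*3*2/10, whose trace is 2*cos(2*pi*3*2/10) = -sqrt(5)/2 - 1/2.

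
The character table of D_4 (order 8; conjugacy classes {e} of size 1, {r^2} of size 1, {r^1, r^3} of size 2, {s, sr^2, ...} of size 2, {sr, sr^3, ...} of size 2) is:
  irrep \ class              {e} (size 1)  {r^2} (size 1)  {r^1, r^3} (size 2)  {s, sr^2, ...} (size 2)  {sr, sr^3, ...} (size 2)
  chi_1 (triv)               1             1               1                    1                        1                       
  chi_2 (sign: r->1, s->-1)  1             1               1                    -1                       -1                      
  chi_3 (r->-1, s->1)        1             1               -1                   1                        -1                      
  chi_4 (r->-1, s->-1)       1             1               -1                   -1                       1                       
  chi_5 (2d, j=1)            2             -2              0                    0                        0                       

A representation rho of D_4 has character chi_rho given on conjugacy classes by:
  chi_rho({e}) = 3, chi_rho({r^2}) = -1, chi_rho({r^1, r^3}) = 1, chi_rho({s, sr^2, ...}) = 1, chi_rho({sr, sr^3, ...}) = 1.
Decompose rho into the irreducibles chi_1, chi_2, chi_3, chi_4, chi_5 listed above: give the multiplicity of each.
Multiplicities: chi_1: 1, chi_2: 0, chi_3: 0, chi_4: 0, chi_5: 1.

Use <chi_rho, chi> = (1/|G|) sum_C |C| * chi_rho(C) * conj(chi(C)) with |G| = 8 for each irreducible chi in the table:
  <chi_rho, chi_1> = (1/8)[1*(3)*conj(1) + 1*(-1)*conj(1) + 2*(1)*conj(1) + 2*(1)*conj(1) + 2*(1)*conj(1)]
      = (1/8)[(3) + (-1) + (2) + (2) + (2)] = 8/8 = 1
  <chi_rho, chi_2> = (1/8)[1*(3)*conj(1) + 1*(-1)*conj(1) + 2*(1)*conj(1) + 2*(1)*conj(-1) + 2*(1)*conj(-1)]
      = (1/8)[(3) + (-1) + (2) + (-2) + (-2)] = 0/8 = 0
  <chi_rho, chi_3> = (1/8)[1*(3)*conj(1) + 1*(-1)*conj(1) + 2*(1)*conj(-1) + 2*(1)*conj(1) + 2*(1)*conj(-1)]
      = (1/8)[(3) + (-1) + (-2) + (2) + (-2)] = 0/8 = 0
  <chi_rho, chi_4> = (1/8)[1*(3)*conj(1) + 1*(-1)*conj(1) + 2*(1)*conj(-1) + 2*(1)*conj(-1) + 2*(1)*conj(1)]
      = (1/8)[(3) + (-1) + (-2) + (-2) + (2)] = 0/8 = 0
  <chi_rho, chi_5> = (1/8)[1*(3)*conj(2) + 1*(-1)*conj(-2) + 2*(1)*conj(0) + 2*(1)*conj(0) + 2*(1)*conj(0)]
      = (1/8)[(6) + (2) + (0) + (0) + (0)] = 8/8 = 1
Dimension check: dim(rho) = sum (mult * dim) = 1*1 + 0*1 + 0*1 + 0*1 + 1*2 = 3 = chi_rho(e) = 3.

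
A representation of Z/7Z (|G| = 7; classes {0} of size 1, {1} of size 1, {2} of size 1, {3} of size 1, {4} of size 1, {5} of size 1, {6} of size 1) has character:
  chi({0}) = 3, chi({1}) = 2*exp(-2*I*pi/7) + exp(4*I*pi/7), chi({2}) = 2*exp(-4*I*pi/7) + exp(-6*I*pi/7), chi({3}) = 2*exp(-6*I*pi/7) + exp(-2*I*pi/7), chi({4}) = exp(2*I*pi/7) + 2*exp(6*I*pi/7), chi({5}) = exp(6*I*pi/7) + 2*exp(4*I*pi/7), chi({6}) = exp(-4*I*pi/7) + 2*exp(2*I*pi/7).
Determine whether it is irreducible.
Not irreducible (reducible): <chi, chi> = 5 > 1.

<chi, chi> = (1/|G|) sum_C |C| * |chi(C)|^2 = (1/7)[1*|3|^2 + 1*|2*exp(-2*I*pi/7) + exp(4*I*pi/7)|^2 + 1*|2*exp(-4*I*pi/7) + exp(-6*I*pi/7)|^2 + 1*|2*exp(-6*I*pi/7) + exp(-2*I*pi/7)|^2 + 1*|exp(2*I*pi/7) + 2*exp(6*I*pi/7)|^2 + 1*|exp(6*I*pi/7) + 2*exp(4*I*pi/7)|^2 + 1*|exp(-4*I*pi/7) + 2*exp(2*I*pi/7)|^2]
  = (1/7)[(9) + (5 + 2*exp(-6*I*pi/7) + 2*exp(6*I*pi/7)) + (5 + 2*exp(-2*I*pi/7) + 2*exp(2*I*pi/7)) + (5 + 2*exp(-4*I*pi/7) + 2*exp(4*I*pi/7)) + (5 + 2*exp(-4*I*pi/7) + 2*exp(4*I*pi/7)) + (5 + 2*exp(-2*I*pi/7) + 2*exp(2*I*pi/7)) + (5 + 2*exp(-6*I*pi/7) + 2*exp(6*I*pi/7))] = 35/7 = 5.
(Exp terms are combined using exp(i*s)*conj(exp(i*t)) = exp(i*(s-t)), and sums of them are collapsed using the identity that for every m > 1 the m distinct m-th roots of unity sum to 0, e.g. 1 + exp(2*I*pi/3) + exp(-2*I*pi/3) = 0.)
A character is irreducible iff <chi, chi> = 1, so this representation is reducible.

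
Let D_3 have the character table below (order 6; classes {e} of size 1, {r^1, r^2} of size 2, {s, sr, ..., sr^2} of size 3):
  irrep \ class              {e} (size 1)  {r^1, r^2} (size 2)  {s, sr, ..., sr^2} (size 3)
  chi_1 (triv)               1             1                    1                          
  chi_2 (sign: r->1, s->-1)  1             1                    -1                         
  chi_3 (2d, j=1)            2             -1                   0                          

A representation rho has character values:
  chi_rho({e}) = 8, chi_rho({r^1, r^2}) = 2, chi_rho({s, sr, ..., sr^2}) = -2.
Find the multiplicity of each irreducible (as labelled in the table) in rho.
Multiplicities: chi_1: 1, chi_2: 3, chi_3: 2.

Use <chi_rho, chi> = (1/|G|) sum_C |C| * chi_rho(C) * conj(chi(C)) with |G| = 6 for each irreducible chi in the table:
  <chi_rho, chi_1> = (1/6)[1*(8)*conj(1) + 2*(2)*conj(1) + 3*(-2)*conj(1)]
      = (1/6)[(8) + (4) + (-6)] = 6/6 = 1
  <chi_rho, chi_2> = (1/6)[1*(8)*conj(1) + 2*(2)*conj(1) + 3*(-2)*conj(-1)]
      = (1/6)[(8) + (4) + (6)] = 18/6 = 3
  <chi_rho, chi_3> = (1/6)[1*(8)*conj(2) + 2*(2)*conj(-1) + 3*(-2)*conj(0)]
      = (1/6)[(16) + (-4) + (0)] = 12/6 = 2
Dimension check: dim(rho) = sum (mult * dim) = 1*1 + 3*1 + 2*2 = 8 = chi_rho(e) = 8.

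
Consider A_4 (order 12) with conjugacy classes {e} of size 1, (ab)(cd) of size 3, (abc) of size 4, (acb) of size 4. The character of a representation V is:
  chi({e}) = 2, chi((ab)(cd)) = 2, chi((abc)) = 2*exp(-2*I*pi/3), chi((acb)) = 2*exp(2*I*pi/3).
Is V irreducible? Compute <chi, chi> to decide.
Not irreducible (reducible): <chi, chi> = 4 > 1.

Working: <chi, chi> = (1/|G|) sum_C |C| * |chi(C)|^2 = (1/12)[1*|2|^2 + 3*|2|^2 + 4*|2*exp(-2*I*pi/3)|^2 + 4*|2*exp(2*I*pi/3)|^2]
  = (1/12)[(4) + (12) + (16) + (16)] = 48/12 = 4.
(Exp terms are combined using exp(i*s)*conj(exp(i*t)) = exp(i*(s-t)), and sums of them are collapsed using the identity that for every m > 1 the m distinct m-th roots of unity sum to 0, e.g. 1 + exp(2*I*pi/3) + exp(-2*I*pi/3) = 0.)
A character is irreducible iff <chi, chi> = 1, so this representation is reducible.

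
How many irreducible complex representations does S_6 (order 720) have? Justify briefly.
11

Explanation: The number of irreducible complex representations of a finite group equals its number of conjugacy classes. Conjugacy classes in S_6 correspond to cycle types, i.e. partitions of 6; there are p(6) = 11 of them, so S_6 (order 720) has exactly 11 irreducible complex representations.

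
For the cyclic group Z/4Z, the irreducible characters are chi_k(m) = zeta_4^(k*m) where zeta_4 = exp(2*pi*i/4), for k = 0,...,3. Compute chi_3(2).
chi_3(2) = zeta_4^6 = -1

Proof sketch: chi_3(2) = zeta_4^(3*2) = zeta_4^6. Since zeta_4^4 = 1, this equals zeta_4^2 = exp(2*pi*i*2/4) = -1.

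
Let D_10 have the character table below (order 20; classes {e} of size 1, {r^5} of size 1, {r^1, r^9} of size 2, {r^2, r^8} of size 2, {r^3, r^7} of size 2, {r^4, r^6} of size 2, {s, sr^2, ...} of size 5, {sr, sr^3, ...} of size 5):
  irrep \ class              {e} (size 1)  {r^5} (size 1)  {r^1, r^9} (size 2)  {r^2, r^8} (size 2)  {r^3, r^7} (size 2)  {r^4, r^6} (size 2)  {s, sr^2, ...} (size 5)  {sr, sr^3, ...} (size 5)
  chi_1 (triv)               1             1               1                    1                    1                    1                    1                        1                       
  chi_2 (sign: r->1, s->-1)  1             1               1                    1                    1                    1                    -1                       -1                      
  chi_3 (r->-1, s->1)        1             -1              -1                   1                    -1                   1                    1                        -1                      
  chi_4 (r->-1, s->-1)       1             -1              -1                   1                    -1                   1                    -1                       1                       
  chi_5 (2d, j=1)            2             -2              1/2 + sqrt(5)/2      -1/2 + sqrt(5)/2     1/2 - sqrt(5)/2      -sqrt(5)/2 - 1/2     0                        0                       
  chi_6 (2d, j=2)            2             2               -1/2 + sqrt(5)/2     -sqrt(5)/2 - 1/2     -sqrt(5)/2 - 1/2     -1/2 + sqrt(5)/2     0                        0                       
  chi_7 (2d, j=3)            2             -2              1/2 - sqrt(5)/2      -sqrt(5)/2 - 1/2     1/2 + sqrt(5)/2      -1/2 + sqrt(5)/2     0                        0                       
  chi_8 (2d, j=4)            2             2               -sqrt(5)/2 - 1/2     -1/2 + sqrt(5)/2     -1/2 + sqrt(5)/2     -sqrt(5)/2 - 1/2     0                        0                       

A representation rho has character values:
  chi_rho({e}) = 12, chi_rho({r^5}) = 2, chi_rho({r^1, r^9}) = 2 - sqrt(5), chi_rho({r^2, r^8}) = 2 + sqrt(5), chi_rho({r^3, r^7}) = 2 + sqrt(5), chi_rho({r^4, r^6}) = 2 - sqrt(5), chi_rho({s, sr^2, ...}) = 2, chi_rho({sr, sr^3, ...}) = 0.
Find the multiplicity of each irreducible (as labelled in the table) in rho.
Multiplicities: chi_1: 2, chi_2: 1, chi_3: 1, chi_4: 0, chi_5: 1, chi_6: 0, chi_7: 1, chi_8: 2.

Proof sketch: Use <chi_rho, chi> = (1/|G|) sum_C |C| * chi_rho(C) * conj(chi(C)) with |G| = 20 for each irreducible chi in the table:
  <chi_rho, chi_1> = (1/20)[1*(12)*conj(1) + 1*(2)*conj(1) + 2*(2 - sqrt(5))*conj(1) + 2*(2 + sqrt(5))*conj(1) + 2*(2 + sqrt(5))*conj(1) + 2*(2 - sqrt(5))*conj(1) + 5*(2)*conj(1) + 5*(0)*conj(1)]
      = (1/20)[(12) + (2) + (4 - 2*sqrt(5)) + (4 + 2*sqrt(5)) + (4 + 2*sqrt(5)) + (4 - 2*sqrt(5)) + (10) + (0)] = 40/20 = 2
  <chi_rho, chi_2> = (1/20)[1*(12)*conj(1) + 1*(2)*conj(1) + 2*(2 - sqrt(5))*conj(1) + 2*(2 + sqrt(5))*conj(1) + 2*(2 + sqrt(5))*conj(1) + 2*(2 - sqrt(5))*conj(1) + 5*(2)*conj(-1) + 5*(0)*conj(-1)]
      = (1/20)[(12) + (2) + (4 - 2*sqrt(5)) + (4 + 2*sqrt(5)) + (4 + 2*sqrt(5)) + (4 - 2*sqrt(5)) + (-10) + (0)] = 20/20 = 1
  <chi_rho, chi_3> = (1/20)[1*(12)*conj(1) + 1*(2)*conj(-1) + 2*(2 - sqrt(5))*conj(-1) + 2*(2 + sqrt(5))*conj(1) + 2*(2 + sqrt(5))*conj(-1) + 2*(2 - sqrt(5))*conj(1) + 5*(2)*conj(1) + 5*(0)*conj(-1)]
      = (1/20)[(12) + (-2) + (-4 + 2*sqrt(5)) + (4 + 2*sqrt(5)) + (-2*sqrt(5) - 4) + (4 - 2*sqrt(5)) + (10) + (0)] = 20/20 = 1
  <chi_rho, chi_4> = (1/20)[1*(12)*conj(1) + 1*(2)*conj(-1) + 2*(2 - sqrt(5))*conj(-1) + 2*(2 + sqrt(5))*conj(1) + 2*(2 + sqrt(5))*conj(-1) + 2*(2 - sqrt(5))*conj(1) + 5*(2)*conj(-1) + 5*(0)*conj(1)]
      = (1/20)[(12) + (-2) + (-4 + 2*sqrt(5)) + (4 + 2*sqrt(5)) + (-2*sqrt(5) - 4) + (4 - 2*sqrt(5)) + (-10) + (0)] = 0/20 = 0
  <chi_rho, chi_5> = (1/20)[1*(12)*conj(2) + 1*(2)*conj(-2) + 2*(2 - sqrt(5))*conj(1/2 + sqrt(5)/2) + 2*(2 + sqrt(5))*conj(-1/2 + sqrt(5)/2) + 2*(2 + sqrt(5))*conj(1/2 - sqrt(5)/2) + 2*(2 - sqrt(5))*conj(-sqrt(5)/2 - 1/2) + 5*(2)*conj(0) + 5*(0)*conj(0)]
      = (1/20)[(24) + (-4) + (-3 + sqrt(5)) + (sqrt(5) + 3) + (-3 - sqrt(5)) + (3 - sqrt(5)) + (0) + (0)] = 20/20 = 1
  <chi_rho, chi_6> = (1/20)[1*(12)*conj(2) + 1*(2)*conj(2) + 2*(2 - sqrt(5))*conj(-1/2 + sqrt(5)/2) + 2*(2 + sqrt(5))*conj(-sqrt(5)/2 - 1/2) + 2*(2 + sqrt(5))*conj(-sqrt(5)/2 - 1/2) + 2*(2 - sqrt(5))*conj(-1/2 + sqrt(5)/2) + 5*(2)*conj(0) + 5*(0)*conj(0)]
      = (1/20)[(24) + (4) + (-7 + 3*sqrt(5)) + (-7 - 3*sqrt(5)) + (-7 - 3*sqrt(5)) + (-7 + 3*sqrt(5)) + (0) + (0)] = 0/20 = 0
  <chi_rho, chi_7> = (1/20)[1*(12)*conj(2) + 1*(2)*conj(-2) + 2*(2 - sqrt(5))*conj(1/2 - sqrt(5)/2) + 2*(2 + sqrt(5))*conj(-sqrt(5)/2 - 1/2) + 2*(2 + sqrt(5))*conj(1/2 + sqrt(5)/2) + 2*(2 - sqrt(5))*conj(-1/2 + sqrt(5)/2) + 5*(2)*conj(0) + 5*(0)*conj(0)]
      = (1/20)[(24) + (-4) + (7 - 3*sqrt(5)) + (-7 - 3*sqrt(5)) + (3*sqrt(5) + 7) + (-7 + 3*sqrt(5)) + (0) + (0)] = 20/20 = 1
  <chi_rho, chi_8> = (1/20)[1*(12)*conj(2) + 1*(2)*conj(2) + 2*(2 - sqrt(5))*conj(-sqrt(5)/2 - 1/2) + 2*(2 + sqrt(5))*conj(-1/2 + sqrt(5)/2) + 2*(2 + sqrt(5))*conj(-1/2 + sqrt(5)/2) + 2*(2 - sqrt(5))*conj(-sqrt(5)/2 - 1/2) + 5*(2)*conj(0) + 5*(0)*conj(0)]
      = (1/20)[(24) + (4) + (3 - sqrt(5)) + (sqrt(5) + 3) + (sqrt(5) + 3) + (3 - sqrt(5)) + (0) + (0)] = 40/20 = 2
Dimension check: dim(rho) = sum (mult * dim) = 2*1 + 1*1 + 1*1 + 0*1 + 1*2 + 0*2 + 1*2 + 2*2 = 12 = chi_rho(e) = 12.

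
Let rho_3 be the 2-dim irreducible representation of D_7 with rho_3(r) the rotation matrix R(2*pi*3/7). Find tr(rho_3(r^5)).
chi_{rho_3}(r^5) = 2*cos(2*pi*3*5/7) = 2*cos(30*pi/7)

Reasoning: rho_3(r^5) is rotation by angle 2*pi*3*5/7, whose trace is 2*cos(2*pi*3*5/7) = 2*cos(30*pi/7).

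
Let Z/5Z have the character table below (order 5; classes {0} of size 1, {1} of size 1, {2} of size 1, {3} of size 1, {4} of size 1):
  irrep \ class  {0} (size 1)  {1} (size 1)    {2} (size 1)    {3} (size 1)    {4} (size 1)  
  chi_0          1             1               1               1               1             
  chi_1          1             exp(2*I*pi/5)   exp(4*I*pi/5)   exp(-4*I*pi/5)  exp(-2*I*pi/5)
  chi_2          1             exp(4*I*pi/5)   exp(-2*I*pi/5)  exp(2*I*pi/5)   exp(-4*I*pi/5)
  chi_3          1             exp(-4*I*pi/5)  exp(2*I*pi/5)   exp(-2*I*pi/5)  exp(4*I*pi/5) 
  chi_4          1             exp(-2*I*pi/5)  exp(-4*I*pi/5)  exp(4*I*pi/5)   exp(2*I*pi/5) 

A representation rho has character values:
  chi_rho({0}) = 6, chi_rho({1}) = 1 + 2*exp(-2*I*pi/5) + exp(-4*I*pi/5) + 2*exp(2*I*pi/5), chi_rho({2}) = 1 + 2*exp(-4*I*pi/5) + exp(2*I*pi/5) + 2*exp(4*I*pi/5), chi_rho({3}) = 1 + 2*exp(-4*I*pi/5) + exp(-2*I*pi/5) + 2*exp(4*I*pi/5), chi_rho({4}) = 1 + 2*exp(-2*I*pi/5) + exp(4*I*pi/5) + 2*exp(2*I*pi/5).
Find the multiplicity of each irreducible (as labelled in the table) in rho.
Multiplicities: chi_0: 1, chi_1: 2, chi_2: 0, chi_3: 1, chi_4: 2.

Details: Use <chi_rho, chi> = (1/|G|) sum_C |C| * chi_rho(C) * conj(chi(C)) with |G| = 5 for each irreducible chi in the table:
  <chi_rho, chi_0> = (1/5)[1*(6)*conj(1) + 1*(1 + 2*exp(-2*I*pi/5) + exp(-4*I*pi/5) + 2*exp(2*I*pi/5))*conj(1) + 1*(1 + 2*exp(-4*I*pi/5) + exp(2*I*pi/5) + 2*exp(4*I*pi/5))*conj(1) + 1*(1 + 2*exp(-4*I*pi/5) + exp(-2*I*pi/5) + 2*exp(4*I*pi/5))*conj(1) + 1*(1 + 2*exp(-2*I*pi/5) + exp(4*I*pi/5) + 2*exp(2*I*pi/5))*conj(1)]
      = (1/5)[(6) + (1 + 2*exp(-2*I*pi/5) + exp(-4*I*pi/5) + 2*exp(2*I*pi/5)) + (1 + 2*exp(-4*I*pi/5) + exp(2*I*pi/5) + 2*exp(4*I*pi/5)) + (1 + 2*exp(-4*I*pi/5) + exp(-2*I*pi/5) + 2*exp(4*I*pi/5)) + (1 + 2*exp(-2*I*pi/5) + exp(4*I*pi/5) + 2*exp(2*I*pi/5))] = 5/5 = 1
  <chi_rho, chi_1> = (1/5)[1*(6)*conj(1) + 1*(1 + 2*exp(-2*I*pi/5) + exp(-4*I*pi/5) + 2*exp(2*I*pi/5))*conj(exp(2*I*pi/5)) + 1*(1 + 2*exp(-4*I*pi/5) + exp(2*I*pi/5) + 2*exp(4*I*pi/5))*conj(exp(4*I*pi/5)) + 1*(1 + 2*exp(-4*I*pi/5) + exp(-2*I*pi/5) + 2*exp(4*I*pi/5))*conj(exp(-4*I*pi/5)) + 1*(1 + 2*exp(-2*I*pi/5) + exp(4*I*pi/5) + 2*exp(2*I*pi/5))*conj(exp(-2*I*pi/5))]
      = (1/5)[(6) + (2 + 2*exp(-4*I*pi/5) + exp(-2*I*pi/5) + exp(4*I*pi/5)) + (2 + exp(-2*I*pi/5) + exp(-4*I*pi/5) + 2*exp(2*I*pi/5)) + (2 + 2*exp(-2*I*pi/5) + exp(4*I*pi/5) + exp(2*I*pi/5)) + (2 + exp(-4*I*pi/5) + exp(2*I*pi/5) + 2*exp(4*I*pi/5))] = 10/5 = 2
  <chi_rho, chi_2> = (1/5)[1*(6)*conj(1) + 1*(1 + 2*exp(-2*I*pi/5) + exp(-4*I*pi/5) + 2*exp(2*I*pi/5))*conj(exp(4*I*pi/5)) + 1*(1 + 2*exp(-4*I*pi/5) + exp(2*I*pi/5) + 2*exp(4*I*pi/5))*conj(exp(-2*I*pi/5)) + 1*(1 + 2*exp(-4*I*pi/5) + exp(-2*I*pi/5) + 2*exp(4*I*pi/5))*conj(exp(2*I*pi/5)) + 1*(1 + 2*exp(-2*I*pi/5) + exp(4*I*pi/5) + 2*exp(2*I*pi/5))*conj(exp(-4*I*pi/5))]
      = (1/5)[(6) + (2*exp(-2*I*pi/5) + exp(-4*I*pi/5) + exp(2*I*pi/5) + 2*exp(4*I*pi/5)) + (2*exp(-2*I*pi/5) + 2*exp(-4*I*pi/5) + exp(4*I*pi/5) + exp(2*I*pi/5)) + (exp(-2*I*pi/5) + exp(-4*I*pi/5) + 2*exp(4*I*pi/5) + 2*exp(2*I*pi/5)) + (2*exp(-4*I*pi/5) + exp(-2*I*pi/5) + exp(4*I*pi/5) + 2*exp(2*I*pi/5))] = 0/5 = 0
  <chi_rho, chi_3> = (1/5)[1*(6)*conj(1) + 1*(1 + 2*exp(-2*I*pi/5) + exp(-4*I*pi/5) + 2*exp(2*I*pi/5))*conj(exp(-4*I*pi/5)) + 1*(1 + 2*exp(-4*I*pi/5) + exp(2*I*pi/5) + 2*exp(4*I*pi/5))*conj(exp(2*I*pi/5)) + 1*(1 + 2*exp(-4*I*pi/5) + exp(-2*I*pi/5) + 2*exp(4*I*pi/5))*conj(exp(-2*I*pi/5)) + 1*(1 + 2*exp(-2*I*pi/5) + exp(4*I*pi/5) + 2*exp(2*I*pi/5))*conj(exp(4*I*pi/5))]
      = (1/5)[(6) + (1 + 2*exp(-4*I*pi/5) + exp(4*I*pi/5) + 2*exp(2*I*pi/5)) + (1 + exp(-2*I*pi/5) + 2*exp(4*I*pi/5) + 2*exp(2*I*pi/5)) + (1 + 2*exp(-2*I*pi/5) + 2*exp(-4*I*pi/5) + exp(2*I*pi/5)) + (1 + 2*exp(-2*I*pi/5) + exp(-4*I*pi/5) + 2*exp(4*I*pi/5))] = 5/5 = 1
  <chi_rho, chi_4> = (1/5)[1*(6)*conj(1) + 1*(1 + 2*exp(-2*I*pi/5) + exp(-4*I*pi/5) + 2*exp(2*I*pi/5))*conj(exp(-2*I*pi/5)) + 1*(1 + 2*exp(-4*I*pi/5) + exp(2*I*pi/5) + 2*exp(4*I*pi/5))*conj(exp(-4*I*pi/5)) + 1*(1 + 2*exp(-4*I*pi/5) + exp(-2*I*pi/5) + 2*exp(4*I*pi/5))*conj(exp(4*I*pi/5)) + 1*(1 + 2*exp(-2*I*pi/5) + exp(4*I*pi/5) + 2*exp(2*I*pi/5))*conj(exp(2*I*pi/5))]
      = (1/5)[(6) + (2 + exp(-2*I*pi/5) + exp(2*I*pi/5) + 2*exp(4*I*pi/5)) + (2 + 2*exp(-2*I*pi/5) + exp(-4*I*pi/5) + exp(4*I*pi/5)) + (2 + exp(-4*I*pi/5) + exp(4*I*pi/5) + 2*exp(2*I*pi/5)) + (2 + 2*exp(-4*I*pi/5) + exp(-2*I*pi/5) + exp(2*I*pi/5))] = 10/5 = 2
(Exp terms are combined using exp(i*s)*conj(exp(i*t)) = exp(i*(s-t)), and sums of them are collapsed using the identity that for every m > 1 the m distinct m-th roots of unity sum to 0, e.g. 1 + exp(2*I*pi/3) + exp(-2*I*pi/3) = 0.)
Dimension check: dim(rho) = sum (mult * dim) = 1*1 + 2*1 + 0*1 + 1*1 + 2*1 = 6 = chi_rho(e) = 6.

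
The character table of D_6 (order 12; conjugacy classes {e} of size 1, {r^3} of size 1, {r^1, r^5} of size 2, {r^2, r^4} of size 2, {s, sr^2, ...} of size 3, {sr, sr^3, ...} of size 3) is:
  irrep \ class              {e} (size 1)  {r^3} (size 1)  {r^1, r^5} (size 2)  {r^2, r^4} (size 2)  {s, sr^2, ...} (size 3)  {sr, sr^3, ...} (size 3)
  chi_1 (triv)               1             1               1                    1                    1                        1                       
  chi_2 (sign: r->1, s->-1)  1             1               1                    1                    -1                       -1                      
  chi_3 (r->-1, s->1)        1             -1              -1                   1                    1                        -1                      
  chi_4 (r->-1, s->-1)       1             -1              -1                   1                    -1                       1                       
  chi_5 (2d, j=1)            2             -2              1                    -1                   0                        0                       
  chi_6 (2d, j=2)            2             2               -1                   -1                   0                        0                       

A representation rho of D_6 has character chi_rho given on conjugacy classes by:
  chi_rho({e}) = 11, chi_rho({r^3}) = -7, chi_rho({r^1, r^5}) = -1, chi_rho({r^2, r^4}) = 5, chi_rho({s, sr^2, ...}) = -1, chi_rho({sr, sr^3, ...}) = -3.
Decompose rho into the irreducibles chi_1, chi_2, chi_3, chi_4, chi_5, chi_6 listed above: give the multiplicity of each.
Multiplicities: chi_1: 0, chi_2: 2, chi_3: 3, chi_4: 2, chi_5: 2, chi_6: 0.

Details: Use <chi_rho, chi> = (1/|G|) sum_C |C| * chi_rho(C) * conj(chi(C)) with |G| = 12 for each irreducible chi in the table:
  <chi_rho, chi_1> = (1/12)[1*(11)*conj(1) + 1*(-7)*conj(1) + 2*(-1)*conj(1) + 2*(5)*conj(1) + 3*(-1)*conj(1) + 3*(-3)*conj(1)]
      = (1/12)[(11) + (-7) + (-2) + (10) + (-3) + (-9)] = 0/12 = 0
  <chi_rho, chi_2> = (1/12)[1*(11)*conj(1) + 1*(-7)*conj(1) + 2*(-1)*conj(1) + 2*(5)*conj(1) + 3*(-1)*conj(-1) + 3*(-3)*conj(-1)]
      = (1/12)[(11) + (-7) + (-2) + (10) + (3) + (9)] = 24/12 = 2
  <chi_rho, chi_3> = (1/12)[1*(11)*conj(1) + 1*(-7)*conj(-1) + 2*(-1)*conj(-1) + 2*(5)*conj(1) + 3*(-1)*conj(1) + 3*(-3)*conj(-1)]
      = (1/12)[(11) + (7) + (2) + (10) + (-3) + (9)] = 36/12 = 3
  <chi_rho, chi_4> = (1/12)[1*(11)*conj(1) + 1*(-7)*conj(-1) + 2*(-1)*conj(-1) + 2*(5)*conj(1) + 3*(-1)*conj(-1) + 3*(-3)*conj(1)]
      = (1/12)[(11) + (7) + (2) + (10) + (3) + (-9)] = 24/12 = 2
  <chi_rho, chi_5> = (1/12)[1*(11)*conj(2) + 1*(-7)*conj(-2) + 2*(-1)*conj(1) + 2*(5)*conj(-1) + 3*(-1)*conj(0) + 3*(-3)*conj(0)]
      = (1/12)[(22) + (14) + (-2) + (-10) + (0) + (0)] = 24/12 = 2
  <chi_rho, chi_6> = (1/12)[1*(11)*conj(2) + 1*(-7)*conj(2) + 2*(-1)*conj(-1) + 2*(5)*conj(-1) + 3*(-1)*conj(0) + 3*(-3)*conj(0)]
      = (1/12)[(22) + (-14) + (2) + (-10) + (0) + (0)] = 0/12 = 0
Dimension check: dim(rho) = sum (mult * dim) = 0*1 + 2*1 + 3*1 + 2*1 + 2*2 + 0*2 = 11 = chi_rho(e) = 11.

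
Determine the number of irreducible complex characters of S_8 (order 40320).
22

Derivation: The number of irreducible complex representations of a finite group equals its number of conjugacy classes. Conjugacy classes in S_8 correspond to cycle types, i.e. partitions of 8; there are p(8) = 22 of them, so S_8 (order 40320) has exactly 22 irreducible complex representations.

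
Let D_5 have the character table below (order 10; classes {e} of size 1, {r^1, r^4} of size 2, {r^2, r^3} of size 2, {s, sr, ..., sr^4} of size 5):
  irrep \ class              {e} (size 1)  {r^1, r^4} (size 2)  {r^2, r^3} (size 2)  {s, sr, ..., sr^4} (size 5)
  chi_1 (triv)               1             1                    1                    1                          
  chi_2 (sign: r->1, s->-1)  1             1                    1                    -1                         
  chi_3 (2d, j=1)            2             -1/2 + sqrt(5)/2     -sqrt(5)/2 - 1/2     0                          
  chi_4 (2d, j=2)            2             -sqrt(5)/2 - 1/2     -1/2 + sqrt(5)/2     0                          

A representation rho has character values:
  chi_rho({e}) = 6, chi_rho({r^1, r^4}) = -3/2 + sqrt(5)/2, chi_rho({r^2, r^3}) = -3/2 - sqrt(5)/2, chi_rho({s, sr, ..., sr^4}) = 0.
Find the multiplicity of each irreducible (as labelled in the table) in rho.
Multiplicities: chi_1: 0, chi_2: 0, chi_3: 2, chi_4: 1.

Argument: Use <chi_rho, chi> = (1/|G|) sum_C |C| * chi_rho(C) * conj(chi(C)) with |G| = 10 for each irreducible chi in the table:
  <chi_rho, chi_1> = (1/10)[1*(6)*conj(1) + 2*(-3/2 + sqrt(5)/2)*conj(1) + 2*(-3/2 - sqrt(5)/2)*conj(1) + 5*(0)*conj(1)]
      = (1/10)[(6) + (-3 + sqrt(5)) + (-3 - sqrt(5)) + (0)] = 0/10 = 0
  <chi_rho, chi_2> = (1/10)[1*(6)*conj(1) + 2*(-3/2 + sqrt(5)/2)*conj(1) + 2*(-3/2 - sqrt(5)/2)*conj(1) + 5*(0)*conj(-1)]
      = (1/10)[(6) + (-3 + sqrt(5)) + (-3 - sqrt(5)) + (0)] = 0/10 = 0
  <chi_rho, chi_3> = (1/10)[1*(6)*conj(2) + 2*(-3/2 + sqrt(5)/2)*conj(-1/2 + sqrt(5)/2) + 2*(-3/2 - sqrt(5)/2)*conj(-sqrt(5)/2 - 1/2) + 5*(0)*conj(0)]
      = (1/10)[(12) + (4 - 2*sqrt(5)) + (4 + 2*sqrt(5)) + (0)] = 20/10 = 2
  <chi_rho, chi_4> = (1/10)[1*(6)*conj(2) + 2*(-3/2 + sqrt(5)/2)*conj(-sqrt(5)/2 - 1/2) + 2*(-3/2 - sqrt(5)/2)*conj(-1/2 + sqrt(5)/2) + 5*(0)*conj(0)]
      = (1/10)[(12) + (-1 + sqrt(5)) + (-sqrt(5) - 1) + (0)] = 10/10 = 1
Dimension check: dim(rho) = sum (mult * dim) = 0*1 + 0*1 + 2*2 + 1*2 = 6 = chi_rho(e) = 6.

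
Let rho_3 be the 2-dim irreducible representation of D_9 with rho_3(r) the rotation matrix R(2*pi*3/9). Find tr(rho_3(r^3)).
chi_{rho_3}(r^3) = 2*cos(2*pi*3*3/9) = 2

Argument: rho_3(r^3) is rotation by angle 2*pi*3*3/9, whose trace is 2*cos(2*pi*3*3/9) = 2.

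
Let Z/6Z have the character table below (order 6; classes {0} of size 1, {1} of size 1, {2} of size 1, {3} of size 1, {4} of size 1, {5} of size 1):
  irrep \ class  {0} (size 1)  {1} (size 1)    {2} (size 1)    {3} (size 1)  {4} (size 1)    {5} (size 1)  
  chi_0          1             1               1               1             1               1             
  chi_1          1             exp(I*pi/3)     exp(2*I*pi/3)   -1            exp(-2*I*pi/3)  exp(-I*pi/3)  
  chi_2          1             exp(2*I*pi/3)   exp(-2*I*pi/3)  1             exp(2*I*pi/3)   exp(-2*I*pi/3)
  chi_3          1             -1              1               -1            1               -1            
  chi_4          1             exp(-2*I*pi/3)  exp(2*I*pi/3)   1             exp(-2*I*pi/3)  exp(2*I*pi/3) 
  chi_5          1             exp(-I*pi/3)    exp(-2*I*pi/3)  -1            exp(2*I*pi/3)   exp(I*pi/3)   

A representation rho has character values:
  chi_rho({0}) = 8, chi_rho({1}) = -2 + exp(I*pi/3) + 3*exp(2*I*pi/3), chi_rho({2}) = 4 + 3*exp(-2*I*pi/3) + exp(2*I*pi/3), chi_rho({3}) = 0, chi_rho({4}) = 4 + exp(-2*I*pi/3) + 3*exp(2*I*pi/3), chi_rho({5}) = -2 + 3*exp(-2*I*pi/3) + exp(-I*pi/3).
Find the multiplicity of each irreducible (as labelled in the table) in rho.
Multiplicities: chi_0: 1, chi_1: 1, chi_2: 3, chi_3: 3, chi_4: 0, chi_5: 0.

Explanation: Use <chi_rho, chi> = (1/|G|) sum_C |C| * chi_rho(C) * conj(chi(C)) with |G| = 6 for each irreducible chi in the table:
  <chi_rho, chi_0> = (1/6)[1*(8)*conj(1) + 1*(-2 + exp(I*pi/3) + 3*exp(2*I*pi/3))*conj(1) + 1*(4 + 3*exp(-2*I*pi/3) + exp(2*I*pi/3))*conj(1) + 1*(0)*conj(1) + 1*(4 + exp(-2*I*pi/3) + 3*exp(2*I*pi/3))*conj(1) + 1*(-2 + 3*exp(-2*I*pi/3) + exp(-I*pi/3))*conj(1)]
      = (1/6)[(8) + (-2 + exp(I*pi/3) + 3*exp(2*I*pi/3)) + (4 + 3*exp(-2*I*pi/3) + exp(2*I*pi/3)) + (0) + (4 + exp(-2*I*pi/3) + 3*exp(2*I*pi/3)) + (-2 + 3*exp(-2*I*pi/3) + exp(-I*pi/3))] = 6/6 = 1
  <chi_rho, chi_1> = (1/6)[1*(8)*conj(1) + 1*(-2 + exp(I*pi/3) + 3*exp(2*I*pi/3))*conj(exp(I*pi/3)) + 1*(4 + 3*exp(-2*I*pi/3) + exp(2*I*pi/3))*conj(exp(2*I*pi/3)) + 1*(0)*conj(-1) + 1*(4 + exp(-2*I*pi/3) + 3*exp(2*I*pi/3))*conj(exp(-2*I*pi/3)) + 1*(-2 + 3*exp(-2*I*pi/3) + exp(-I*pi/3))*conj(exp(-I*pi/3))]
      = (1/6)[(8) + (1 - 2*exp(-I*pi/3) + 3*exp(I*pi/3)) + (1 + 4*exp(-2*I*pi/3) + 3*exp(2*I*pi/3)) + (0) + (1 + 3*exp(-2*I*pi/3) + 4*exp(2*I*pi/3)) + (1 + 3*exp(-I*pi/3) - 2*exp(I*pi/3))] = 6/6 = 1
  <chi_rho, chi_2> = (1/6)[1*(8)*conj(1) + 1*(-2 + exp(I*pi/3) + 3*exp(2*I*pi/3))*conj(exp(2*I*pi/3)) + 1*(4 + 3*exp(-2*I*pi/3) + exp(2*I*pi/3))*conj(exp(-2*I*pi/3)) + 1*(0)*conj(1) + 1*(4 + exp(-2*I*pi/3) + 3*exp(2*I*pi/3))*conj(exp(2*I*pi/3)) + 1*(-2 + 3*exp(-2*I*pi/3) + exp(-I*pi/3))*conj(exp(-2*I*pi/3))]
      = (1/6)[(8) + (3 + exp(-I*pi/3) - 2*exp(-2*I*pi/3)) + (3 + exp(-2*I*pi/3) + 4*exp(2*I*pi/3)) + (0) + (3 + 4*exp(-2*I*pi/3) + exp(2*I*pi/3)) + (3 - 2*exp(2*I*pi/3) + exp(I*pi/3))] = 18/6 = 3
  <chi_rho, chi_3> = (1/6)[1*(8)*conj(1) + 1*(-2 + exp(I*pi/3) + 3*exp(2*I*pi/3))*conj(-1) + 1*(4 + 3*exp(-2*I*pi/3) + exp(2*I*pi/3))*conj(1) + 1*(0)*conj(-1) + 1*(4 + exp(-2*I*pi/3) + 3*exp(2*I*pi/3))*conj(1) + 1*(-2 + 3*exp(-2*I*pi/3) + exp(-I*pi/3))*conj(-1)]
      = (1/6)[(8) + (2 - 3*exp(2*I*pi/3) - exp(I*pi/3)) + (4 + 3*exp(-2*I*pi/3) + exp(2*I*pi/3)) + (0) + (4 + exp(-2*I*pi/3) + 3*exp(2*I*pi/3)) + (2 - exp(-I*pi/3) - 3*exp(-2*I*pi/3))] = 18/6 = 3
  <chi_rho, chi_4> = (1/6)[1*(8)*conj(1) + 1*(-2 + exp(I*pi/3) + 3*exp(2*I*pi/3))*conj(exp(-2*I*pi/3)) + 1*(4 + 3*exp(-2*I*pi/3) + exp(2*I*pi/3))*conj(exp(2*I*pi/3)) + 1*(0)*conj(1) + 1*(4 + exp(-2*I*pi/3) + 3*exp(2*I*pi/3))*conj(exp(-2*I*pi/3)) + 1*(-2 + 3*exp(-2*I*pi/3) + exp(-I*pi/3))*conj(exp(2*I*pi/3))]
      = (1/6)[(8) + (-1 + 3*exp(-2*I*pi/3) - 2*exp(2*I*pi/3)) + (1 + 4*exp(-2*I*pi/3) + 3*exp(2*I*pi/3)) + (0) + (1 + 3*exp(-2*I*pi/3) + 4*exp(2*I*pi/3)) + (-1 - 2*exp(-2*I*pi/3) + 3*exp(2*I*pi/3))] = 0/6 = 0
  <chi_rho, chi_5> = (1/6)[1*(8)*conj(1) + 1*(-2 + exp(I*pi/3) + 3*exp(2*I*pi/3))*conj(exp(-I*pi/3)) + 1*(4 + 3*exp(-2*I*pi/3) + exp(2*I*pi/3))*conj(exp(-2*I*pi/3)) + 1*(0)*conj(-1) + 1*(4 + exp(-2*I*pi/3) + 3*exp(2*I*pi/3))*conj(exp(2*I*pi/3)) + 1*(-2 + 3*exp(-2*I*pi/3) + exp(-I*pi/3))*conj(exp(I*pi/3))]
      = (1/6)[(8) + (-3 - 2*exp(I*pi/3) + exp(2*I*pi/3)) + (3 + exp(-2*I*pi/3) + 4*exp(2*I*pi/3)) + (0) + (3 + 4*exp(-2*I*pi/3) + exp(2*I*pi/3)) + (-3 + exp(-2*I*pi/3) - 2*exp(-I*pi/3))] = 0/6 = 0
(Exp terms are combined using exp(i*s)*conj(exp(i*t)) = exp(i*(s-t)), and sums of them are collapsed using the identity that for every m > 1 the m distinct m-th roots of unity sum to 0, e.g. 1 + exp(2*I*pi/3) + exp(-2*I*pi/3) = 0.)
Dimension check: dim(rho) = sum (mult * dim) = 1*1 + 1*1 + 3*1 + 3*1 + 0*1 + 0*1 = 8 = chi_rho(e) = 8.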